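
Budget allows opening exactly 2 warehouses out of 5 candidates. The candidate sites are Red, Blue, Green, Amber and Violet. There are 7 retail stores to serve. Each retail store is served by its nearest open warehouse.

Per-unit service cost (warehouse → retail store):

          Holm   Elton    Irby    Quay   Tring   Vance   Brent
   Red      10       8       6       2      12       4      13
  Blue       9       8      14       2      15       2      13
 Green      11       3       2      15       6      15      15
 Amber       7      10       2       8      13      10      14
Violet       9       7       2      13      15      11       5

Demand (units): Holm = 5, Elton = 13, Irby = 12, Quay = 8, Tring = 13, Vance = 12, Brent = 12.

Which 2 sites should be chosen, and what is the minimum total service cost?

Choose Blue and Green; total service cost 382.

With exactly 2 open, each retail store uses its cheapest among the chosen.
{Blue, Green}: Holm→Blue 9·5=45, Elton→Green 3·13=39, Irby→Green 2·12=24, Quay→Blue 2·8=16, Tring→Green 6·13=78, Vance→Blue 2·12=24, Brent→Blue 13·12=156. Service cost 382.
{Red, Green}: service cost 411
{Red, Violet}: service cost 440
Among all 10 size-2 choices, {Blue, Green} is lowest.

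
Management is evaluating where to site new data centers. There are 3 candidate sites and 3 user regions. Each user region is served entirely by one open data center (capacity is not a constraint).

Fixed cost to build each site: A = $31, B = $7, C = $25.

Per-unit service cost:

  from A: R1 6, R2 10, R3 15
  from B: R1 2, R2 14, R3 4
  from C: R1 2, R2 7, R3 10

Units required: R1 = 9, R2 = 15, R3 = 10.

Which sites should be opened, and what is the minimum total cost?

Open B and C; minimum total cost 195.

For any fixed open set, each user region goes to its cheapest open site; total = fixed + service.
{B, C}: R1→B 2·9=18, R2→C 7·15=105, R3→B 4·10=40. Service 163; fixed 32; total 195.
{A, B, C}: R1→B 2·9=18, R2→C 7·15=105, R3→B 4·10=40. Service 163; fixed 63; total 226.
{A, B}: R1→B 2·9=18, R2→A 10·15=150, R3→B 4·10=40. Service 208; fixed 38; total 246.
{B}: service 268 + fixed 7 = 275
(All 7 nonempty subsets were checked; B and C is lowest.)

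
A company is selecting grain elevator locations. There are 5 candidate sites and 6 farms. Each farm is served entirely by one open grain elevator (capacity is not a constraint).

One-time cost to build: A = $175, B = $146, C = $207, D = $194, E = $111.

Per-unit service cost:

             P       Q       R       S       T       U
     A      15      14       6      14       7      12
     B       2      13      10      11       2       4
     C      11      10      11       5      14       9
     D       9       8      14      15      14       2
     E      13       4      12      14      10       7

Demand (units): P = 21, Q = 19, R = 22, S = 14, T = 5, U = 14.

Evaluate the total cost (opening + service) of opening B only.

Total cost: 875

Each farm is assigned to its cheapest site among the open ones.
{B}: P→B 2·21=42, Q→B 13·19=247, R→B 10·22=220, S→B 11·14=154, T→B 2·5=10, U→B 4·14=56. Service 729; fixed 146; total 875.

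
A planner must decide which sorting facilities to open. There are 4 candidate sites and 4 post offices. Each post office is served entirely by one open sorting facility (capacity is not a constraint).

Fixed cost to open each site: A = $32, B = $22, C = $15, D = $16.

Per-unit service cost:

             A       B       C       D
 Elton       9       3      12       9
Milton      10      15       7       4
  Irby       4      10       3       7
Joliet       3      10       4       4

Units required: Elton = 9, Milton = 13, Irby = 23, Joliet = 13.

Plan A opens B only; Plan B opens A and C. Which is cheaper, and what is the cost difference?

Plan A: {B}: Elton→B 3·9=27, Milton→B 15·13=195, Irby→B 10·23=230, Joliet→B 10·13=130. Service 582; fixed 22; total 604.
Plan B: {A, C}: Elton→A 9·9=81, Milton→C 7·13=91, Irby→C 3·23=69, Joliet→A 3·13=39. Service 280; fixed 47; total 327.
Difference: |604 − 327| = 277.

Plan B is cheaper by 277.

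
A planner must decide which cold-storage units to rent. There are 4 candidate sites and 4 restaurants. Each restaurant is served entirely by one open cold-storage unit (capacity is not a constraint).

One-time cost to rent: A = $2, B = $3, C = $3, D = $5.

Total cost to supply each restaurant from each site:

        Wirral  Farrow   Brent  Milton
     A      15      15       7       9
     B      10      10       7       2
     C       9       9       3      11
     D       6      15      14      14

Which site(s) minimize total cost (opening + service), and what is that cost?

Open B and C; minimum total cost 29.

For any fixed open set, each restaurant goes to its cheapest open site; total = fixed + service.
{B, C}: Wirral→C 9, Farrow→C 9, Brent→C 3, Milton→B 2. Service 23; fixed 6; total 29.
{A, B, C}: Wirral→C 9, Farrow→C 9, Brent→C 3, Milton→B 2. Service 23; fixed 8; total 31.
{B, C, D}: Wirral→D 6, Farrow→C 9, Brent→C 3, Milton→B 2. Service 20; fixed 11; total 31.
{A, B, C, D}: service 20 + fixed 13 = 33
(All 15 nonempty subsets were checked; B and C is lowest.)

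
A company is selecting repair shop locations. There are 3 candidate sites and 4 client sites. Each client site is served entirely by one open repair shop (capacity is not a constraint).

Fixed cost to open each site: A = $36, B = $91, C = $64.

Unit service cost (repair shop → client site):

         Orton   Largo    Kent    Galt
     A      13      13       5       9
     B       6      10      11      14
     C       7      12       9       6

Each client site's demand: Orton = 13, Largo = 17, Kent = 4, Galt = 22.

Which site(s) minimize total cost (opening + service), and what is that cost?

Open C only; minimum total cost 527.

For any fixed open set, each client site goes to its cheapest open site; total = fixed + service.
{C}: Orton→C 7·13=91, Largo→C 12·17=204, Kent→C 9·4=36, Galt→C 6·22=132. Service 463; fixed 64; total 527.
{A, C}: service 447 + fixed 100 = 547
{B, C}: service 416 + fixed 155 = 571
{A, B, C}: service 400 + fixed 191 = 591
No other subset beats 527.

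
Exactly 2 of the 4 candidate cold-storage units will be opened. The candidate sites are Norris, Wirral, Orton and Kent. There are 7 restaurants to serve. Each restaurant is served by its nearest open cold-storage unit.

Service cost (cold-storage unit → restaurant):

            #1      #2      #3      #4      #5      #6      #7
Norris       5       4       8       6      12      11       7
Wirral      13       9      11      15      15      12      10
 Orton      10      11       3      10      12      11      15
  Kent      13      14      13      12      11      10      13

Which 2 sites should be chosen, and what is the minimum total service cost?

With exactly 2 open, each restaurant uses its cheapest among the chosen.
{Norris, Orton}: #1→Norris 5, #2→Norris 4, #3→Orton 3, #4→Norris 6, #5→Norris 12, #6→Norris 11, #7→Norris 7. Service cost 48.
{Norris, Kent}: service cost 51
{Norris, Wirral}: service cost 53
Among all 6 size-2 choices, {Norris, Orton} is lowest.

Choose Norris and Orton; total service cost 48.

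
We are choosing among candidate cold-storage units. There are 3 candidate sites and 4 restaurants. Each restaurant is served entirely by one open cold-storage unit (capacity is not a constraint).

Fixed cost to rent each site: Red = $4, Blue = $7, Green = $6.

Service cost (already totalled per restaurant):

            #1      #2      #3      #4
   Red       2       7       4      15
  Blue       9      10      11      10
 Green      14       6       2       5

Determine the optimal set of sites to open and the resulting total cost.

Open Red and Green; minimum total cost 25.

For any fixed open set, each restaurant goes to its cheapest open site; total = fixed + service.
{Red, Green}: #1→Red 2, #2→Green 6, #3→Green 2, #4→Green 5. Service 15; fixed 10; total 25.
{Red}: #1→Red 2, #2→Red 7, #3→Red 4, #4→Red 15. Service 28; fixed 4; total 32.
{Red, Blue, Green}: service 15 + fixed 17 = 32
(All 7 nonempty subsets were checked; Red and Green is lowest.)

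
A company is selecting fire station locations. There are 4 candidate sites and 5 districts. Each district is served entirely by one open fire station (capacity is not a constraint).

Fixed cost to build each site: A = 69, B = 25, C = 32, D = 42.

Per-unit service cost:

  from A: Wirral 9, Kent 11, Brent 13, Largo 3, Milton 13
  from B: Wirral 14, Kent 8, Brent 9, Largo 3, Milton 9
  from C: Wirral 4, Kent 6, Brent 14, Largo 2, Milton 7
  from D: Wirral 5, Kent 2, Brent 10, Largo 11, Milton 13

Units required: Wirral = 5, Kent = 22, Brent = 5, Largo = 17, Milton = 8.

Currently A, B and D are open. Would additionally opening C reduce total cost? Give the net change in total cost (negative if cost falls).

Yes — net change −6 (cost falls by 6).

Current service cost with {A, B, D}: 237.
Adding C: each district re-picks its cheapest; new service cost 199, saving 38.
Extra fixed cost: 32. Net change = 32 − 38 = -6.
(Totals: 373 → 367.)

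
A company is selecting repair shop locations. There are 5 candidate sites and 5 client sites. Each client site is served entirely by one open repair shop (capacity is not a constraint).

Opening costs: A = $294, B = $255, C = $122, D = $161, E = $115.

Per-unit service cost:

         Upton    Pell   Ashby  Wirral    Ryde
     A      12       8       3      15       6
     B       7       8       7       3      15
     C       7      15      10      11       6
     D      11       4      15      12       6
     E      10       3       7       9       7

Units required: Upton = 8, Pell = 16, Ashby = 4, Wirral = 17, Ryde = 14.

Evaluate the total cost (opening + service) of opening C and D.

Each client site is assigned to its cheapest site among the open ones.
{C, D}: Upton→C 7·8=56, Pell→D 4·16=64, Ashby→C 10·4=40, Wirral→C 11·17=187, Ryde→C 6·14=84. Service 431; fixed 283; total 714.

Total cost: 714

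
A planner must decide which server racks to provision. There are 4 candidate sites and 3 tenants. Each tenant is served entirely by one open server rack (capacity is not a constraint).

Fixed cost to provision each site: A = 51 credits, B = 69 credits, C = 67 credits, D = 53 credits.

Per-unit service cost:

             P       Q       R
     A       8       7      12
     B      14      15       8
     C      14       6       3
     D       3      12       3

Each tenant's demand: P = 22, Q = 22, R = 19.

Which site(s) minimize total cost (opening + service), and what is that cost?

For any fixed open set, each tenant goes to its cheapest open site; total = fixed + service.
{C, D}: P→D 3·22=66, Q→C 6·22=132, R→C 3·19=57. Service 255; fixed 120; total 375.
{A, D}: P→D 3·22=66, Q→A 7·22=154, R→D 3·19=57. Service 277; fixed 104; total 381.
{A, C, D}: service 255 + fixed 171 = 426
{A, B, C, D}: service 255 + fixed 240 = 495
No other subset beats 375.

Open C and D; minimum total cost 375.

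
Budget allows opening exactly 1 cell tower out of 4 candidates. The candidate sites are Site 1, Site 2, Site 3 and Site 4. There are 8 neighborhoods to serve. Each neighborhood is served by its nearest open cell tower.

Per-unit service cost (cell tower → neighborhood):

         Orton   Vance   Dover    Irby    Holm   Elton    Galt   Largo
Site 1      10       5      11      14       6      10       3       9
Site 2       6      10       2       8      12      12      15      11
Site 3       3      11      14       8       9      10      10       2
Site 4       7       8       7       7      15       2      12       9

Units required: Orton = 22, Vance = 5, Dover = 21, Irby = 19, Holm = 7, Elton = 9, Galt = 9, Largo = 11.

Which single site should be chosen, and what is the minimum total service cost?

With exactly 1 open, each neighborhood uses its cheapest among the chosen.
{Site 4}: Orton→Site 4 7·22=154, Vance→Site 4 8·5=40, Dover→Site 4 7·21=147, Irby→Site 4 7·19=133, Holm→Site 4 15·7=105, Elton→Site 4 2·9=18, Galt→Site 4 12·9=108, Largo→Site 4 9·11=99. Service cost 804.
{Site 2}: service cost 824
{Site 3}: service cost 832
Among all 4 size-1 choices, {Site 4} is lowest.

Choose Site 4 only; total service cost 804.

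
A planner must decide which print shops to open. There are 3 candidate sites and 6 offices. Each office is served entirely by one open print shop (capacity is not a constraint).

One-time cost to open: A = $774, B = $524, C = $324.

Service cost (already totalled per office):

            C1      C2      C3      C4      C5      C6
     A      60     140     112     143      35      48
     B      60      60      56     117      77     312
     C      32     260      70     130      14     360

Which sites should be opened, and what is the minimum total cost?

For any fixed open set, each office goes to its cheapest open site; total = fixed + service.
{C}: C1→C 32, C2→C 260, C3→C 70, C4→C 130, C5→C 14, C6→C 360. Service 866; fixed 324; total 1190.
{B}: C1→B 60, C2→B 60, C3→B 56, C4→B 117, C5→B 77, C6→B 312. Service 682; fixed 524; total 1206.
{A}: C1→A 60, C2→A 140, C3→A 112, C4→A 143, C5→A 35, C6→A 48. Service 538; fixed 774; total 1312.
{A, B, C}: C1→C 32, C2→B 60, C3→B 56, C4→B 117, C5→C 14, C6→A 48. Service 327; fixed 1622; total 1949.
No other subset beats 1190.

Open C only; minimum total cost 1190.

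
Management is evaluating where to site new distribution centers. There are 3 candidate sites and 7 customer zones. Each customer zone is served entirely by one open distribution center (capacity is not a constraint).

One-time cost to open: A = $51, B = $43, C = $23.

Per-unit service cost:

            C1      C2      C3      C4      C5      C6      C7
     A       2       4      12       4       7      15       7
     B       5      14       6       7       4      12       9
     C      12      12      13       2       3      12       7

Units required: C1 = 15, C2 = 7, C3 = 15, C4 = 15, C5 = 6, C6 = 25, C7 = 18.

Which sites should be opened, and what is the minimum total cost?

Open A, B and C; minimum total cost 739.

For any fixed open set, each customer zone goes to its cheapest open site; total = fixed + service.
{A, B, C}: C1→A 2·15=30, C2→A 4·7=28, C3→B 6·15=90, C4→C 2·15=30, C5→C 3·6=18, C6→B 12·25=300, C7→A 7·18=126. Service 622; fixed 117; total 739.
{A, B}: C1→A 2·15=30, C2→A 4·7=28, C3→B 6·15=90, C4→A 4·15=60, C5→B 4·6=24, C6→B 12·25=300, C7→A 7·18=126. Service 658; fixed 94; total 752.
{A, C}: service 712 + fixed 74 = 786
{C}: C1→C 12·15=180, C2→C 12·7=84, C3→C 13·15=195, C4→C 2·15=30, C5→C 3·6=18, C6→C 12·25=300, C7→C 7·18=126. Service 933; fixed 23; total 956.
No other subset beats 739.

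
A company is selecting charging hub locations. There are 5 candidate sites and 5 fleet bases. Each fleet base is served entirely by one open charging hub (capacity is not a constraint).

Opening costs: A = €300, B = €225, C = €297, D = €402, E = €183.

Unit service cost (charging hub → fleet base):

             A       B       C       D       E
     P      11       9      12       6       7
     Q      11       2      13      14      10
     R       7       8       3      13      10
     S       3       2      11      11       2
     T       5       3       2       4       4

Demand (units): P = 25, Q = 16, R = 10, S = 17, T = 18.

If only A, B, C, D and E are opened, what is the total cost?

Total cost: 1689

Each fleet base is assigned to its cheapest site among the open ones.
{A, B, C, D, E}: P→D 6·25=150, Q→B 2·16=32, R→C 3·10=30, S→B 2·17=34, T→C 2·18=36. Service 282; fixed 1407; total 1689.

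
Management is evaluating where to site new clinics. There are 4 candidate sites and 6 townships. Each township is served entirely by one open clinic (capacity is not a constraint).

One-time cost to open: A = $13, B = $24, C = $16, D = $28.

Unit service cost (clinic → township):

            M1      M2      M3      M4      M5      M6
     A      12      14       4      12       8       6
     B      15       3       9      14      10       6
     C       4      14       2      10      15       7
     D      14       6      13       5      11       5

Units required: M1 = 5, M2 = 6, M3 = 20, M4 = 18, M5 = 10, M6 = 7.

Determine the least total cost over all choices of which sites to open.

For any fixed open set, each township goes to its cheapest open site; total = fixed + service.
{A, C, D}: M1→C 4·5=20, M2→D 6·6=36, M3→C 2·20=40, M4→D 5·18=90, M5→A 8·10=80, M6→D 5·7=35. Service 301; fixed 57; total 358.
{A, B, C, D}: service 283 + fixed 81 = 364
{B, C, D}: M1→C 4·5=20, M2→B 3·6=18, M3→C 2·20=40, M4→D 5·18=90, M5→B 10·10=100, M6→D 5·7=35. Service 303; fixed 68; total 371.
{A}: M1→A 12·5=60, M2→A 14·6=84, M3→A 4·20=80, M4→A 12·18=216, M5→A 8·10=80, M6→A 6·7=42. Service 562; fixed 13; total 575.
No other subset beats 358.

Minimum total cost: 358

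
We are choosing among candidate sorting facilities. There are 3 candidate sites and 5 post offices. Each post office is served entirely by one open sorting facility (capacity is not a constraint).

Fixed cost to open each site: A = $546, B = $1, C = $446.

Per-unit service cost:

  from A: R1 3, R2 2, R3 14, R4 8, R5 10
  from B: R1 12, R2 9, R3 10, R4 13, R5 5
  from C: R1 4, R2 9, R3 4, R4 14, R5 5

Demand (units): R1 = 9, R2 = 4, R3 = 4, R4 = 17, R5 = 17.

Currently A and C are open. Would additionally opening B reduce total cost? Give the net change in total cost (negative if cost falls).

Current service cost with {A, C}: 272.
Adding B: each post office re-picks its cheapest; new service cost 272, saving 0.
Extra fixed cost: 1. Net change = 1 − 0 = 1.
(Totals: 1264 → 1265.)

No — net change +1 (cost rises by 1).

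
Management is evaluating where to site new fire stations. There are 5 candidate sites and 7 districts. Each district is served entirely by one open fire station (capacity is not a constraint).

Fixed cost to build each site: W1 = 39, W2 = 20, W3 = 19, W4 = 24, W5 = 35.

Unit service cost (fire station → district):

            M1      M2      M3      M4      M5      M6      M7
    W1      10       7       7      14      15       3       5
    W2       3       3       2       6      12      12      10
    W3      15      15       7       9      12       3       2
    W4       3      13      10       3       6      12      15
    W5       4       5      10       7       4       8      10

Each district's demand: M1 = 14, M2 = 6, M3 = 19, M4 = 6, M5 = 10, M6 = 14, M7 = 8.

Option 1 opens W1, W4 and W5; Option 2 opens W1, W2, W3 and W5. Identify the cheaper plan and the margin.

Option 1: {W1, W4, W5}: M1→W4 3·14=42, M2→W5 5·6=30, M3→W1 7·19=133, M4→W4 3·6=18, M5→W5 4·10=40, M6→W1 3·14=42, M7→W1 5·8=40. Service 345; fixed 98; total 443.
Option 2: {W1, W2, W3, W5}: M1→W2 3·14=42, M2→W2 3·6=18, M3→W2 2·19=38, M4→W2 6·6=36, M5→W5 4·10=40, M6→W1 3·14=42, M7→W3 2·8=16. Service 232; fixed 113; total 345.
Difference: |443 − 345| = 98.

Option 2 is cheaper by 98.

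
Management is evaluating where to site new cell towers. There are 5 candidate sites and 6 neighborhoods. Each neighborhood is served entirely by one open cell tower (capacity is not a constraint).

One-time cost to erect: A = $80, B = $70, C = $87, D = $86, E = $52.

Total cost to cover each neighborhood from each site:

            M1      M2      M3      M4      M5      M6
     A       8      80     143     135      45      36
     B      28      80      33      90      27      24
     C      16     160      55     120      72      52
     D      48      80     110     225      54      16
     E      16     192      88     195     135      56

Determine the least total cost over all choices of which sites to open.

Minimum total cost: 352

For any fixed open set, each neighborhood goes to its cheapest open site; total = fixed + service.
{B}: M1→B 28, M2→B 80, M3→B 33, M4→B 90, M5→B 27, M6→B 24. Service 282; fixed 70; total 352.
{B, E}: service 270 + fixed 122 = 392
{A, B}: service 262 + fixed 150 = 412
{A, B, C, D, E}: service 254 + fixed 375 = 629
No other subset beats 352.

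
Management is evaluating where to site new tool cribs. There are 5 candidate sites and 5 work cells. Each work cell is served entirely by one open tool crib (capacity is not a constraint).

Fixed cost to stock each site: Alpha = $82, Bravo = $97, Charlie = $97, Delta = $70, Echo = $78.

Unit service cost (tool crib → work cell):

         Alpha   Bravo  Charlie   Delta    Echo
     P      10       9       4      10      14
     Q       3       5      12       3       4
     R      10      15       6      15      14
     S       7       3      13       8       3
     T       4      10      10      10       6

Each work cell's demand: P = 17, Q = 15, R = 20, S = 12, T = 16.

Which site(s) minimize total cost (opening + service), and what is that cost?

Open Charlie and Echo; minimum total cost 555.

For any fixed open set, each work cell goes to its cheapest open site; total = fixed + service.
{Charlie, Echo}: P→Charlie 4·17=68, Q→Echo 4·15=60, R→Charlie 6·20=120, S→Echo 3·12=36, T→Echo 6·16=96. Service 380; fixed 175; total 555.
{Alpha, Charlie}: P→Charlie 4·17=68, Q→Alpha 3·15=45, R→Charlie 6·20=120, S→Alpha 7·12=84, T→Alpha 4·16=64. Service 381; fixed 179; total 560.
{Alpha, Charlie, Echo}: service 333 + fixed 257 = 590
{Alpha, Bravo, Charlie, Delta, Echo}: P→Charlie 4·17=68, Q→Alpha 3·15=45, R→Charlie 6·20=120, S→Bravo 3·12=36, T→Alpha 4·16=64. Service 333; fixed 424; total 757.
No other subset beats 555.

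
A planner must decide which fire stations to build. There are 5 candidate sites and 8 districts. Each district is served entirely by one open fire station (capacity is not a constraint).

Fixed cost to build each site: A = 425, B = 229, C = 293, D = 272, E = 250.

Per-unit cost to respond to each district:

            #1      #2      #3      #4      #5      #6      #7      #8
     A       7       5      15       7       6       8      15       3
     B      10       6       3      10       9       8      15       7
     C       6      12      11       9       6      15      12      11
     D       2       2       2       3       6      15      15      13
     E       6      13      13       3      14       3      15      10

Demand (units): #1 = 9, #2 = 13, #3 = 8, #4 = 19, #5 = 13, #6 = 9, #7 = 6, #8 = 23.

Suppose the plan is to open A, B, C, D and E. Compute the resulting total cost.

Each district is assigned to its cheapest site among the open ones.
{A, B, C, D, E}: #1→D 2·9=18, #2→D 2·13=26, #3→D 2·8=16, #4→D 3·19=57, #5→A 6·13=78, #6→E 3·9=27, #7→C 12·6=72, #8→A 3·23=69. Service 363; fixed 1469; total 1832.

Total cost: 1832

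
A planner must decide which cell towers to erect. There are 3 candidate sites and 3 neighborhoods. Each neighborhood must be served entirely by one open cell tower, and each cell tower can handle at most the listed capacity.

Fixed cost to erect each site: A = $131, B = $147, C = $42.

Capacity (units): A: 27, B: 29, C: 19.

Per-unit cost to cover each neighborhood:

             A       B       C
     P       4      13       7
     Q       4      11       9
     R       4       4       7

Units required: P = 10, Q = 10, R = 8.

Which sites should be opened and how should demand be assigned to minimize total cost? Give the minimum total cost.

Minimum total cost: 309

Open {A, C}: P→A 4·10=40, Q→A 4·10=40, R→C 7·8=56.
Loads: A carries 20/27, C carries 8/19. Service 136; fixed 173; total 309.
Next best feasible plan costs 315.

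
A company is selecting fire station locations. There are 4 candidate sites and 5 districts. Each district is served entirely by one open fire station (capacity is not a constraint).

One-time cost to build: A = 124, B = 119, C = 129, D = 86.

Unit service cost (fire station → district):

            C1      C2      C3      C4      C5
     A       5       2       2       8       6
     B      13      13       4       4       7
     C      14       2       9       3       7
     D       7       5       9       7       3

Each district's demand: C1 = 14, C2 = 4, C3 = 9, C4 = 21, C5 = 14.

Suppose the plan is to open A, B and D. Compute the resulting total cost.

Each district is assigned to its cheapest site among the open ones.
{A, B, D}: C1→A 5·14=70, C2→A 2·4=8, C3→A 2·9=18, C4→B 4·21=84, C5→D 3·14=42. Service 222; fixed 329; total 551.

Total cost: 551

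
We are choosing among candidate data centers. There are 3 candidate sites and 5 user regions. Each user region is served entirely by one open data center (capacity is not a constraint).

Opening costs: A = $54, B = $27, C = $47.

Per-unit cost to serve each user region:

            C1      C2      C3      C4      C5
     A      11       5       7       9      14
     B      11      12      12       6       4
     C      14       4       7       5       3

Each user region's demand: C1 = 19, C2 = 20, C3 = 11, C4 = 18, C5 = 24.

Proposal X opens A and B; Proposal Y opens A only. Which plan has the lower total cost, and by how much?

Proposal X is cheaper by 267.

Proposal X: {A, B}: C1→A 11·19=209, C2→A 5·20=100, C3→A 7·11=77, C4→B 6·18=108, C5→B 4·24=96. Service 590; fixed 81; total 671.
Proposal Y: {A}: C1→A 11·19=209, C2→A 5·20=100, C3→A 7·11=77, C4→A 9·18=162, C5→A 14·24=336. Service 884; fixed 54; total 938.
Difference: |671 − 938| = 267.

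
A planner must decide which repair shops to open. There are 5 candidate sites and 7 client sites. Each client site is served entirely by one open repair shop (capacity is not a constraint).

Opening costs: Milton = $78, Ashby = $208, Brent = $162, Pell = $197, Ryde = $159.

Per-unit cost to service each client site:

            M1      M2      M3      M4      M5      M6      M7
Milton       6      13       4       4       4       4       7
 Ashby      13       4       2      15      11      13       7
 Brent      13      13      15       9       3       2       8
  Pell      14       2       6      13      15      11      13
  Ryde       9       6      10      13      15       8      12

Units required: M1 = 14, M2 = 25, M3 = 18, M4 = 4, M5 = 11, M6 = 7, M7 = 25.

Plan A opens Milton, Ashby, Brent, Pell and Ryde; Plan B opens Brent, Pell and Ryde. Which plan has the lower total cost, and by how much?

Plan B is cheaper by 127.

Plan A: {Milton, Ashby, Brent, Pell, Ryde}: M1→Milton 6·14=84, M2→Pell 2·25=50, M3→Ashby 2·18=36, M4→Milton 4·4=16, M5→Brent 3·11=33, M6→Brent 2·7=14, M7→Milton 7·25=175. Service 408; fixed 804; total 1212.
Plan B: {Brent, Pell, Ryde}: M1→Ryde 9·14=126, M2→Pell 2·25=50, M3→Pell 6·18=108, M4→Brent 9·4=36, M5→Brent 3·11=33, M6→Brent 2·7=14, M7→Brent 8·25=200. Service 567; fixed 518; total 1085.
Difference: |1212 − 1085| = 127.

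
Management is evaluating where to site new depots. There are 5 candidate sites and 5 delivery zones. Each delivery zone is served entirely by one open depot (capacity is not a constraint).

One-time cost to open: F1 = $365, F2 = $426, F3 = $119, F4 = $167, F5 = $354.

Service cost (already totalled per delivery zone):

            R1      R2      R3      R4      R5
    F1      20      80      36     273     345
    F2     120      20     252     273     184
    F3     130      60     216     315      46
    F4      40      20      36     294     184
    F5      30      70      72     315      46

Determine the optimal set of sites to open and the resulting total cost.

Open F3 and F4; minimum total cost 722.

For any fixed open set, each delivery zone goes to its cheapest open site; total = fixed + service.
{F3, F4}: R1→F4 40, R2→F4 20, R3→F4 36, R4→F4 294, R5→F3 46. Service 436; fixed 286; total 722.
{F4}: service 574 + fixed 167 = 741
{F3}: service 767 + fixed 119 = 886
{F1, F2, F3, F4, F5}: service 395 + fixed 1431 = 1826
No other subset beats 722.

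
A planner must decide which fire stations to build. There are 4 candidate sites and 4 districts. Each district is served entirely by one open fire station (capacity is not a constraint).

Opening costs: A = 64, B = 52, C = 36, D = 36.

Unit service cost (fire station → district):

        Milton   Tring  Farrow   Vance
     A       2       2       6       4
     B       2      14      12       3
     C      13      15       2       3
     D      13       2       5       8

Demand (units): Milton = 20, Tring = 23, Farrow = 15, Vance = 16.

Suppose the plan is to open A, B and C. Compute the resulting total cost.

Total cost: 316

Each district is assigned to its cheapest site among the open ones.
{A, B, C}: Milton→A 2·20=40, Tring→A 2·23=46, Farrow→C 2·15=30, Vance→B 3·16=48. Service 164; fixed 152; total 316.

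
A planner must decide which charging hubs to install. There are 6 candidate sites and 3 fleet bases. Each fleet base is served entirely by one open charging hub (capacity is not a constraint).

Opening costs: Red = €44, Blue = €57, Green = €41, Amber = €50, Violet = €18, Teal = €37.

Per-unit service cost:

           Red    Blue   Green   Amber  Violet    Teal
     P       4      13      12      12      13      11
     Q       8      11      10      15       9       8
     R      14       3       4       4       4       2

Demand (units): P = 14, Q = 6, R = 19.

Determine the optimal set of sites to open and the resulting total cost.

Open Red and Teal; minimum total cost 223.

For any fixed open set, each fleet base goes to its cheapest open site; total = fixed + service.
{Red, Teal}: P→Red 4·14=56, Q→Red 8·6=48, R→Teal 2·19=38. Service 142; fixed 81; total 223.
{Red, Violet, Teal}: P→Red 4·14=56, Q→Red 8·6=48, R→Teal 2·19=38. Service 142; fixed 99; total 241.
{Red, Violet}: P→Red 4·14=56, Q→Red 8·6=48, R→Violet 4·19=76. Service 180; fixed 62; total 242.
{Red, Blue, Green, Amber, Violet, Teal}: service 142 + fixed 247 = 389
No other subset beats 223.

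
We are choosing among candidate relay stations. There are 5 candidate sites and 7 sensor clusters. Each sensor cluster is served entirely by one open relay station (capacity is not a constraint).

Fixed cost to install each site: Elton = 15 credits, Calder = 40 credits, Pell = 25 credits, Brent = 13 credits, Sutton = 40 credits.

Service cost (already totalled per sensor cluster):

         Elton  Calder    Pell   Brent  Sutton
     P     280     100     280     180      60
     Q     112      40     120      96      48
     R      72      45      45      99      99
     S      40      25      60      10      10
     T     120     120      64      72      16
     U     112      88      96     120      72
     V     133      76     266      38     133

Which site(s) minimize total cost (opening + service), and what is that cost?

Open Pell, Brent and Sutton; minimum total cost 367.

For any fixed open set, each sensor cluster goes to its cheapest open site; total = fixed + service.
{Pell, Brent, Sutton}: P→Sutton 60, Q→Sutton 48, R→Pell 45, S→Brent 10, T→Sutton 16, U→Sutton 72, V→Brent 38. Service 289; fixed 78; total 367.
{Calder, Brent, Sutton}: service 281 + fixed 93 = 374
{Elton, Pell, Brent, Sutton}: service 289 + fixed 93 = 382
{Elton, Calder, Pell, Brent, Sutton}: P→Sutton 60, Q→Calder 40, R→Calder 45, S→Brent 10, T→Sutton 16, U→Sutton 72, V→Brent 38. Service 281; fixed 133; total 414.
No other subset beats 367.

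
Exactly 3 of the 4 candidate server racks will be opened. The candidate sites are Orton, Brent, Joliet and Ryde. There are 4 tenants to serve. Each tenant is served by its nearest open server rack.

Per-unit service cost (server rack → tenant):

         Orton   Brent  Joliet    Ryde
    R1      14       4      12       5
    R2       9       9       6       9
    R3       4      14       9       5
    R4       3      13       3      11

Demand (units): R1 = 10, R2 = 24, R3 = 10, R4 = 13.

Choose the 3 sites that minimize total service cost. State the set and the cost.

Choose Orton, Brent and Joliet; total service cost 263.

With exactly 3 open, each tenant uses its cheapest among the chosen.
{Orton, Brent, Joliet}: R1→Brent 4·10=40, R2→Joliet 6·24=144, R3→Orton 4·10=40, R4→Orton 3·13=39. Service cost 263.
{Orton, Joliet, Ryde}: service cost 273
{Brent, Joliet, Ryde}: service cost 273
Among all 4 size-3 choices, {Orton, Brent, Joliet} is lowest.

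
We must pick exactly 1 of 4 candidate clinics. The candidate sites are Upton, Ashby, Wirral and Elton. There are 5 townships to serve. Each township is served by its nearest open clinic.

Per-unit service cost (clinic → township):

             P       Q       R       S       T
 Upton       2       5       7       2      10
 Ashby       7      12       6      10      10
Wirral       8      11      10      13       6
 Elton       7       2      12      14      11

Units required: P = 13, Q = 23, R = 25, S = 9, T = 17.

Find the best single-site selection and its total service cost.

With exactly 1 open, each township uses its cheapest among the chosen.
{Upton}: P→Upton 2·13=26, Q→Upton 5·23=115, R→Upton 7·25=175, S→Upton 2·9=18, T→Upton 10·17=170. Service cost 504.
{Elton}: service cost 750
{Ashby}: service cost 777
Among all 4 size-1 choices, {Upton} is lowest.

Choose Upton only; total service cost 504.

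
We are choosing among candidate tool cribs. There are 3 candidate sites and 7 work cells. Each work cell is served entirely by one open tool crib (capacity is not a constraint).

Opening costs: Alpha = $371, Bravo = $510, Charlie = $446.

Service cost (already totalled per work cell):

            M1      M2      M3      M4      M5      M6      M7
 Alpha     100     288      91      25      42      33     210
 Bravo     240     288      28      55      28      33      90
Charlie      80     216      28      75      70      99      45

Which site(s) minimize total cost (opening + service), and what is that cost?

For any fixed open set, each work cell goes to its cheapest open site; total = fixed + service.
{Charlie}: M1→Charlie 80, M2→Charlie 216, M3→Charlie 28, M4→Charlie 75, M5→Charlie 70, M6→Charlie 99, M7→Charlie 45. Service 613; fixed 446; total 1059.
{Alpha}: service 789 + fixed 371 = 1160
{Bravo}: service 762 + fixed 510 = 1272
{Alpha, Bravo, Charlie}: M1→Charlie 80, M2→Charlie 216, M3→Bravo 28, M4→Alpha 25, M5→Bravo 28, M6→Alpha 33, M7→Charlie 45. Service 455; fixed 1327; total 1782.
No other subset beats 1059.

Open Charlie only; minimum total cost 1059.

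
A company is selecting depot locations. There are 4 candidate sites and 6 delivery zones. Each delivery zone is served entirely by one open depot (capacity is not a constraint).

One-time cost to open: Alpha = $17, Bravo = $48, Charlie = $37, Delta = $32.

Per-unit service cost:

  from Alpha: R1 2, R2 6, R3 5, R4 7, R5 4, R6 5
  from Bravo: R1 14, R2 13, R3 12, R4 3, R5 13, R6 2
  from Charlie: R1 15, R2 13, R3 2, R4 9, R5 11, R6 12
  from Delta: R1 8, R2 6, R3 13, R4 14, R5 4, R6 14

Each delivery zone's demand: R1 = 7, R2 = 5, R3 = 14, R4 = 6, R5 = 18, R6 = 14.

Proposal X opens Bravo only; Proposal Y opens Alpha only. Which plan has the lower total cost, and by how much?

Proposal X: {Bravo}: R1→Bravo 14·7=98, R2→Bravo 13·5=65, R3→Bravo 12·14=168, R4→Bravo 3·6=18, R5→Bravo 13·18=234, R6→Bravo 2·14=28. Service 611; fixed 48; total 659.
Proposal Y: {Alpha}: R1→Alpha 2·7=14, R2→Alpha 6·5=30, R3→Alpha 5·14=70, R4→Alpha 7·6=42, R5→Alpha 4·18=72, R6→Alpha 5·14=70. Service 298; fixed 17; total 315.
Difference: |659 − 315| = 344.

Proposal Y is cheaper by 344.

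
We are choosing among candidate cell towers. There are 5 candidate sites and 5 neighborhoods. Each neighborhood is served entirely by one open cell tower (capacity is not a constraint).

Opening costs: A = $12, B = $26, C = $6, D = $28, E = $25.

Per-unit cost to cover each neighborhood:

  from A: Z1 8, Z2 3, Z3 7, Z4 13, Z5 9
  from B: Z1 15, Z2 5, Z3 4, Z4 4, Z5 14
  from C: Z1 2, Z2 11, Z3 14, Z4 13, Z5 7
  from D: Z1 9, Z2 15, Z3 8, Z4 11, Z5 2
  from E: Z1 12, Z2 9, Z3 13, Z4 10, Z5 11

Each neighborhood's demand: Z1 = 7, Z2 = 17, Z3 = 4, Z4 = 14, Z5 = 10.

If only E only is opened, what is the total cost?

Each neighborhood is assigned to its cheapest site among the open ones.
{E}: Z1→E 12·7=84, Z2→E 9·17=153, Z3→E 13·4=52, Z4→E 10·14=140, Z5→E 11·10=110. Service 539; fixed 25; total 564.

Total cost: 564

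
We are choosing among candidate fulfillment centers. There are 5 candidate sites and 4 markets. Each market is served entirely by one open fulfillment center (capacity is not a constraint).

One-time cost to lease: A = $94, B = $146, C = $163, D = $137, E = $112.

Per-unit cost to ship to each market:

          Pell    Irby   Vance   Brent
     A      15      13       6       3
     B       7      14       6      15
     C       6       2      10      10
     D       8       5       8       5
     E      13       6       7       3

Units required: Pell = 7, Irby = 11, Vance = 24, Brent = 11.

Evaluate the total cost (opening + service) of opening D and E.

Total cost: 561

Each market is assigned to its cheapest site among the open ones.
{D, E}: Pell→D 8·7=56, Irby→D 5·11=55, Vance→E 7·24=168, Brent→E 3·11=33. Service 312; fixed 249; total 561.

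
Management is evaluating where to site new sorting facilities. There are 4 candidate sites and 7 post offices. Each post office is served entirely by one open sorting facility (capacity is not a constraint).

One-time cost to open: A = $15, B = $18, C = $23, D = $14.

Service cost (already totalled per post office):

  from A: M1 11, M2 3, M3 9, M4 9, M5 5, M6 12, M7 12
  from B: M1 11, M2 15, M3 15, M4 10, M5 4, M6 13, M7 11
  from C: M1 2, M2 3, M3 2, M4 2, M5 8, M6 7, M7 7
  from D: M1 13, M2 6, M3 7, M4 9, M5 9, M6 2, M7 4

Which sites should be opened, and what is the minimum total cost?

For any fixed open set, each post office goes to its cheapest open site; total = fixed + service.
{C}: M1→C 2, M2→C 3, M3→C 2, M4→C 2, M5→C 8, M6→C 7, M7→C 7. Service 31; fixed 23; total 54.
{C, D}: M1→C 2, M2→C 3, M3→C 2, M4→C 2, M5→C 8, M6→D 2, M7→D 4. Service 23; fixed 37; total 60.
{D}: service 50 + fixed 14 = 64
{A, B, C, D}: service 19 + fixed 70 = 89
No other subset beats 54.

Open C only; minimum total cost 54.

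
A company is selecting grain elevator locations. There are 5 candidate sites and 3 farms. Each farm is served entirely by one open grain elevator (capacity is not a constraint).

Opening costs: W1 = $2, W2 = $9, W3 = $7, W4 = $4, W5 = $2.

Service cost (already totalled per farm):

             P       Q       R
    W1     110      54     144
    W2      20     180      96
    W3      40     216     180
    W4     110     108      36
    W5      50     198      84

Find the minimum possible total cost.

Minimum total cost: 125

For any fixed open set, each farm goes to its cheapest open site; total = fixed + service.
{W1, W2, W4}: P→W2 20, Q→W1 54, R→W4 36. Service 110; fixed 15; total 125.
{W1, W2, W4, W5}: P→W2 20, Q→W1 54, R→W4 36. Service 110; fixed 17; total 127.
{W1, W2, W3, W4}: P→W2 20, Q→W1 54, R→W4 36. Service 110; fixed 22; total 132.
{W1, W2, W3, W4, W5}: service 110 + fixed 24 = 134
No other subset beats 125.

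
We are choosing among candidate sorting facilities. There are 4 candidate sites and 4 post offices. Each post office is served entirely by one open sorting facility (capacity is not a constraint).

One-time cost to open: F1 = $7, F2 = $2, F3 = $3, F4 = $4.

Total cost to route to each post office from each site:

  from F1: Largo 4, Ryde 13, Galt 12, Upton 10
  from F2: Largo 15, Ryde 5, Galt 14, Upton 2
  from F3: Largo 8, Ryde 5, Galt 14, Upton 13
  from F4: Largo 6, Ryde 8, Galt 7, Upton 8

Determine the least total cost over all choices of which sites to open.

For any fixed open set, each post office goes to its cheapest open site; total = fixed + service.
{F2, F4}: Largo→F4 6, Ryde→F2 5, Galt→F4 7, Upton→F2 2. Service 20; fixed 6; total 26.
{F2, F3, F4}: Largo→F4 6, Ryde→F2 5, Galt→F4 7, Upton→F2 2. Service 20; fixed 9; total 29.
{F1, F2, F4}: Largo→F1 4, Ryde→F2 5, Galt→F4 7, Upton→F2 2. Service 18; fixed 13; total 31.
{F1, F2, F3, F4}: service 18 + fixed 16 = 34
(All 15 nonempty subsets were checked; F2 and F4 is lowest.)

Minimum total cost: 26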